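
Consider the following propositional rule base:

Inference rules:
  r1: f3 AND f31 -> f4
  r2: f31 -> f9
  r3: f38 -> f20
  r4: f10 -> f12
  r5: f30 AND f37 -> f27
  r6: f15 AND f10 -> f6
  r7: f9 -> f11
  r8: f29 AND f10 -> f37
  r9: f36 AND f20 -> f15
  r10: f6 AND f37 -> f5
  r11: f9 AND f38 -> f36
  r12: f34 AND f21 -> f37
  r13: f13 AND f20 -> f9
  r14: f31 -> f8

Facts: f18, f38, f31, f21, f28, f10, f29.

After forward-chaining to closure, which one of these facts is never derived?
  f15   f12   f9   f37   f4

f4

Round 1: r2 [f31 -> f9]; r3 [f38 -> f20]; r4 [f10 -> f12]; r8 [f29 AND f10 -> f37]; r14 [f31 -> f8]. Adds f9, f20, f12, f37, f8.
Round 2: r7 [f9 -> f11]; r11 [f9 AND f38 -> f36]. Adds f11, f36.
Round 3: r9 [f36 AND f20 -> f15]. Adds f15.
Round 4: r6 [f15 AND f10 -> f6]. Adds f6.
Round 5: r10 [f6 AND f37 -> f5]. Adds f5.
Derived: f37 (round 1), f12 (round 1), f9 (round 1), f15 (round 3). f4 never appears in any round.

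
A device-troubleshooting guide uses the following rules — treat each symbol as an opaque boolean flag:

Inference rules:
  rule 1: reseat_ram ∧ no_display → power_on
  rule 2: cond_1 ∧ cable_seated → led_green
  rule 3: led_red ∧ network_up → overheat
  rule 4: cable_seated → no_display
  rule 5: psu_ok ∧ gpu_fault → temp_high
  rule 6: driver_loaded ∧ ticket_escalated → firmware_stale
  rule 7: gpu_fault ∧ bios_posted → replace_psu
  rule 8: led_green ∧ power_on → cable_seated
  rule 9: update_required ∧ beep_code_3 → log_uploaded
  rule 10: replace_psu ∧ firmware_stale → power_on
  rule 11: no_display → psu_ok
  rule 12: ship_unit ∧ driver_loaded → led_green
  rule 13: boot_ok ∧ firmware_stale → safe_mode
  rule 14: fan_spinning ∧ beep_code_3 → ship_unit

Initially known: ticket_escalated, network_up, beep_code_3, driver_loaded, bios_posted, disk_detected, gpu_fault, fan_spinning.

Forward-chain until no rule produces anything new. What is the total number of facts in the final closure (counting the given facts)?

Round 1: rule 6 [driver_loaded ∧ ticket_escalated → firmware_stale]; rule 7 [gpu_fault ∧ bios_posted → replace_psu]; rule 14 [fan_spinning ∧ beep_code_3 → ship_unit]. New: firmware_stale, replace_psu, ship_unit.
Round 2: rule 10 [replace_psu ∧ firmware_stale → power_on]; rule 12 [ship_unit ∧ driver_loaded → led_green]. New: power_on, led_green.
Round 3: rule 8 [led_green ∧ power_on → cable_seated]. New: cable_seated.
Round 4: rule 4 [cable_seated → no_display]. New: no_display.
Round 5: rule 11 [no_display → psu_ok]. New: psu_ok.
Round 6: rule 5 [psu_ok ∧ gpu_fault → temp_high]. New: temp_high.
Closure: {beep_code_3, bios_posted, cable_seated, disk_detected, driver_loaded, fan_spinning, firmware_stale, gpu_fault, led_green, network_up, no_display, power_on, psu_ok, replace_psu, ship_unit, temp_high, ticket_escalated} — 17 facts.

17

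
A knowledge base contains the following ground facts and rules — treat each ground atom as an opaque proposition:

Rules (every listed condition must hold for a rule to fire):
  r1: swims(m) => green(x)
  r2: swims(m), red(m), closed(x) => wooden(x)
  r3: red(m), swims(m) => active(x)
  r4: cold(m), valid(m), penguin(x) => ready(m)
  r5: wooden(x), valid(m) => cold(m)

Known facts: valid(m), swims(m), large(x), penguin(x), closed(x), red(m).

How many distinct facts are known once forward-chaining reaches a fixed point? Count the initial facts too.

11

Round 1 fires r1, r2, r3, giving green(x), wooden(x), active(x).
Round 2 fires r5, giving cold(m).
Round 3 fires r4, giving ready(m).
Closure: {active(x), closed(x), cold(m), green(x), large(x), penguin(x), ready(m), red(m), swims(m), valid(m), wooden(x)} — 11 facts.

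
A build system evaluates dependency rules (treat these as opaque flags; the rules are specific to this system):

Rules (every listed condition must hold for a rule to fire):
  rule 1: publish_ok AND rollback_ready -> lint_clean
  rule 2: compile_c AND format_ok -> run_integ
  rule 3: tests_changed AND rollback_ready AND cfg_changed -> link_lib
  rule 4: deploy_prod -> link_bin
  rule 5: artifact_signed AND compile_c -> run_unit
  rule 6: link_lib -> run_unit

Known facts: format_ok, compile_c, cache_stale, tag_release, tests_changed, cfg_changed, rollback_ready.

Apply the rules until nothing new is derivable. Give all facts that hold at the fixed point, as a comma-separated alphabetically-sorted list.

[1] rule 2 [compile_c AND format_ok -> run_integ]; rule 3 [tests_changed AND rollback_ready AND cfg_changed -> link_lib]. ⇒ new: run_integ, link_lib.
[2] rule 6 [link_lib -> run_unit]. ⇒ new: run_unit.

cache_stale, cfg_changed, compile_c, format_ok, link_lib, rollback_ready, run_integ, run_unit, tag_release, tests_changed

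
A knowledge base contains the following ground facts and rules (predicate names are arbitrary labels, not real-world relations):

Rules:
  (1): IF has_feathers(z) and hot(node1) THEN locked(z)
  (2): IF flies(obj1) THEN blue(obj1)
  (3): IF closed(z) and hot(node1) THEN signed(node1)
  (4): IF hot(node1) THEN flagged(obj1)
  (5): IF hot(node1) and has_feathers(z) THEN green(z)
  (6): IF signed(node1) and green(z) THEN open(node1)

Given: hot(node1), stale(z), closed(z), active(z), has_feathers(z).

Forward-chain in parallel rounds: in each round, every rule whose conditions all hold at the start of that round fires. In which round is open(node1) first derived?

Round 1: (1) [IF has_feathers(z) and hot(node1) THEN locked(z)]; (3) [IF closed(z) and hot(node1) THEN signed(node1)]; (4) [IF hot(node1) THEN flagged(obj1)]; (5) [IF hot(node1) and has_feathers(z) THEN green(z)]. New: locked(z), signed(node1), flagged(obj1), green(z).
Round 2: (6) [IF signed(node1) and green(z) THEN open(node1)]. New: open(node1).
open(node1) first appears in round 2.

2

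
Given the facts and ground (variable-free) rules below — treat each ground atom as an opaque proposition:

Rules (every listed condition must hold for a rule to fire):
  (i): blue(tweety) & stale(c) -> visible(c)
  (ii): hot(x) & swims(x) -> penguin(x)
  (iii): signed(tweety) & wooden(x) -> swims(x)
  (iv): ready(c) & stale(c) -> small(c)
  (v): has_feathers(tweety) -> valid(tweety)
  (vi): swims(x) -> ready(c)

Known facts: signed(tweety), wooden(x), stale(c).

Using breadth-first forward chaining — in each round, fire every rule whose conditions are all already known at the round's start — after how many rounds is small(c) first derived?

[1] (iii) [signed(tweety) & wooden(x) -> swims(x)]. ⇒ new: swims(x).
[2] (vi) [swims(x) -> ready(c)]. ⇒ new: ready(c).
[3] (iv) [ready(c) & stale(c) -> small(c)]. ⇒ new: small(c).
small(c) first appears in round 3.

3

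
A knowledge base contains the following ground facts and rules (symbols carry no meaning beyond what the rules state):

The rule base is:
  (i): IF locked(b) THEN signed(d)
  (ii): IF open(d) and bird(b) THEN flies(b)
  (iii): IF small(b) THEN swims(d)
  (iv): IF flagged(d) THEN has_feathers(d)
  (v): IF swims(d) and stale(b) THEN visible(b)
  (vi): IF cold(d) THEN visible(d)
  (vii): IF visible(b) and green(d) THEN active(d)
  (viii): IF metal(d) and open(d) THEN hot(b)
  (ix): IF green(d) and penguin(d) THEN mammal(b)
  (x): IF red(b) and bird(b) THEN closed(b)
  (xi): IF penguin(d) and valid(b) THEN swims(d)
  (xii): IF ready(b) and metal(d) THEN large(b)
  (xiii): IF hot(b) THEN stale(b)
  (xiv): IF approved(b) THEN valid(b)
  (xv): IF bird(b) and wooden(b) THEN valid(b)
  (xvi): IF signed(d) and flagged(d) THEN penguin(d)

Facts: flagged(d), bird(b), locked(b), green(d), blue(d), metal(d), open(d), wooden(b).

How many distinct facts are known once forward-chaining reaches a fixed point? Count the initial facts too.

19

Round 1: (i) [IF locked(b) THEN signed(d)]; (ii) [IF open(d) and bird(b) THEN flies(b)]; (iv) [IF flagged(d) THEN has_feathers(d)]; (viii) [IF metal(d) and open(d) THEN hot(b)]; (xv) [IF bird(b) and wooden(b) THEN valid(b)]. New: signed(d), flies(b), has_feathers(d), hot(b), valid(b).
Round 2: (xiii) [IF hot(b) THEN stale(b)]; (xvi) [IF signed(d) and flagged(d) THEN penguin(d)]. New: stale(b), penguin(d).
Round 3: (ix) [IF green(d) and penguin(d) THEN mammal(b)]; (xi) [IF penguin(d) and valid(b) THEN swims(d)]. New: mammal(b), swims(d).
Round 4: (v) [IF swims(d) and stale(b) THEN visible(b)]. New: visible(b).
Round 5: (vii) [IF visible(b) and green(d) THEN active(d)]. New: active(d).
Closure: {active(d), bird(b), blue(d), flagged(d), flies(b), green(d), has_feathers(d), hot(b), locked(b), mammal(b), metal(d), open(d), penguin(d), signed(d), stale(b), swims(d), valid(b), visible(b), wooden(b)} — 19 facts.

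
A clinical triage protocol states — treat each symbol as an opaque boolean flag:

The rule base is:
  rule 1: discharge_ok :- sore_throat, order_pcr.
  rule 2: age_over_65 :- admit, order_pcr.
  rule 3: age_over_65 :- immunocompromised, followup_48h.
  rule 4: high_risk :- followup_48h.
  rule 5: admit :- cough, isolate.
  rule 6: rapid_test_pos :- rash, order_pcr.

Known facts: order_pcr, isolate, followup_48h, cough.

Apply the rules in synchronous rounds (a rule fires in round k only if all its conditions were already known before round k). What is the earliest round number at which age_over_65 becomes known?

2

Round 1 fires rule 4, rule 5, giving high_risk, admit.
Round 2 fires rule 2, giving age_over_65.
age_over_65 first appears in round 2.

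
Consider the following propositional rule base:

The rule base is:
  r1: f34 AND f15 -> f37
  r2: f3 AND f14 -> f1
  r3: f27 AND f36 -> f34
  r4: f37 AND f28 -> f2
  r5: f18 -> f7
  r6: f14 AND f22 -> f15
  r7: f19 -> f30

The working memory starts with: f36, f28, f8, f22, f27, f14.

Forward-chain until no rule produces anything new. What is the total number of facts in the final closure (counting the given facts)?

Round 1 — r3, r6, derive f34, f15.
Round 2 — r1, derive f37.
Round 3 — r4, derive f2.
Closure: {f14, f15, f2, f22, f27, f28, f34, f36, f37, f8} — 10 facts.

10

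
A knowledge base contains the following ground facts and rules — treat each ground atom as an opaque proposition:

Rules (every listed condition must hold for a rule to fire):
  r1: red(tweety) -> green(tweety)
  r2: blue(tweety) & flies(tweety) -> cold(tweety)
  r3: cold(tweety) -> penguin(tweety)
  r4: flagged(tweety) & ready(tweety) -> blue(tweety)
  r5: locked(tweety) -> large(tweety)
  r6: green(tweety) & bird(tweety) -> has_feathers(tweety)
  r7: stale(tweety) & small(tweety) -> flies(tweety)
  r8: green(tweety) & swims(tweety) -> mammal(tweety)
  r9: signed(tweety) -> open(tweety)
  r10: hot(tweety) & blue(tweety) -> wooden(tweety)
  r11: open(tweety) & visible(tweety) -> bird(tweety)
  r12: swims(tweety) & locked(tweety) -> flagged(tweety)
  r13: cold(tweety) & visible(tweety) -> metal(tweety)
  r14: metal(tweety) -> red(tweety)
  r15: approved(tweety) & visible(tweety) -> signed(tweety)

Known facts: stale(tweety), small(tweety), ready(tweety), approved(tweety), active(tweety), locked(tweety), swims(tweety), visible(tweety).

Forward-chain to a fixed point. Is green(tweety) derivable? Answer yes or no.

yes

Round 1: r5 [locked(tweety) -> large(tweety)]; r7 [stale(tweety) & small(tweety) -> flies(tweety)]; r12 [swims(tweety) & locked(tweety) -> flagged(tweety)]; r15 [approved(tweety) & visible(tweety) -> signed(tweety)]. Adds large(tweety), flies(tweety), flagged(tweety), signed(tweety).
Round 2: r4 [flagged(tweety) & ready(tweety) -> blue(tweety)]; r9 [signed(tweety) -> open(tweety)]. Adds blue(tweety), open(tweety).
Round 3: r2 [blue(tweety) & flies(tweety) -> cold(tweety)]; r11 [open(tweety) & visible(tweety) -> bird(tweety)]. Adds cold(tweety), bird(tweety).
Round 4: r3 [cold(tweety) -> penguin(tweety)]; r13 [cold(tweety) & visible(tweety) -> metal(tweety)]. Adds penguin(tweety), metal(tweety).
Round 5: r14 [metal(tweety) -> red(tweety)]. Adds red(tweety).
Round 6: r1 [red(tweety) -> green(tweety)]. Adds green(tweety).
Round 7: r6 [green(tweety) & bird(tweety) -> has_feathers(tweety)]; r8 [green(tweety) & swims(tweety) -> mammal(tweety)]. Adds has_feathers(tweety), mammal(tweety).
green(tweety) appears in round 6, so it is derivable.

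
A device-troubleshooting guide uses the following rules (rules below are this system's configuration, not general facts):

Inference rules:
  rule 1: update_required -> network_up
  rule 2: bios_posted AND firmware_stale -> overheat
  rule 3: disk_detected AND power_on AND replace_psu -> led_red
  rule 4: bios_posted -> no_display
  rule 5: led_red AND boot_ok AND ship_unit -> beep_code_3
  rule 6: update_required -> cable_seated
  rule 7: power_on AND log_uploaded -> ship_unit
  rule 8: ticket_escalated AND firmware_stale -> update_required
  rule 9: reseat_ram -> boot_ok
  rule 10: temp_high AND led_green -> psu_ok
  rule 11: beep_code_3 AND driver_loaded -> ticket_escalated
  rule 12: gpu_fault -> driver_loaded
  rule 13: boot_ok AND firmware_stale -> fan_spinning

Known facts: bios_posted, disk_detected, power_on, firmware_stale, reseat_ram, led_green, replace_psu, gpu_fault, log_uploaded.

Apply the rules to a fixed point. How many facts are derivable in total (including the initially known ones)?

21

Round 1 fires rule 2, rule 3, rule 4, rule 7, rule 9, rule 12, giving overheat, led_red, no_display, ship_unit, boot_ok, driver_loaded.
Round 2 fires rule 5, rule 13, giving beep_code_3, fan_spinning.
Round 3 fires rule 11, giving ticket_escalated.
Round 4 fires rule 8, giving update_required.
Round 5 fires rule 1, rule 6, giving network_up, cable_seated.
Closure: {beep_code_3, bios_posted, boot_ok, cable_seated, disk_detected, driver_loaded, fan_spinning, firmware_stale, gpu_fault, led_green, led_red, log_uploaded, network_up, no_display, overheat, power_on, replace_psu, reseat_ram, ship_unit, ticket_escalated, update_required} — 21 facts.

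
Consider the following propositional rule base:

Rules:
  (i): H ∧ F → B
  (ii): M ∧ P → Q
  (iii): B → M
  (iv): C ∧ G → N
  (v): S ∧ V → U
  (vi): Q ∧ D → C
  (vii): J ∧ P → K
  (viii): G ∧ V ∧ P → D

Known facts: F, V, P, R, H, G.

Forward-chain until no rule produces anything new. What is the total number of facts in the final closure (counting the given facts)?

Round 1: (i) [H ∧ F → B]; (viii) [G ∧ V ∧ P → D]. New: B, D.
Round 2: (iii) [B → M]. New: M.
Round 3: (ii) [M ∧ P → Q]. New: Q.
Round 4: (vi) [Q ∧ D → C]. New: C.
Round 5: (iv) [C ∧ G → N]. New: N.
Closure: {B, C, D, F, G, H, M, N, P, Q, R, V} — 12 facts.

12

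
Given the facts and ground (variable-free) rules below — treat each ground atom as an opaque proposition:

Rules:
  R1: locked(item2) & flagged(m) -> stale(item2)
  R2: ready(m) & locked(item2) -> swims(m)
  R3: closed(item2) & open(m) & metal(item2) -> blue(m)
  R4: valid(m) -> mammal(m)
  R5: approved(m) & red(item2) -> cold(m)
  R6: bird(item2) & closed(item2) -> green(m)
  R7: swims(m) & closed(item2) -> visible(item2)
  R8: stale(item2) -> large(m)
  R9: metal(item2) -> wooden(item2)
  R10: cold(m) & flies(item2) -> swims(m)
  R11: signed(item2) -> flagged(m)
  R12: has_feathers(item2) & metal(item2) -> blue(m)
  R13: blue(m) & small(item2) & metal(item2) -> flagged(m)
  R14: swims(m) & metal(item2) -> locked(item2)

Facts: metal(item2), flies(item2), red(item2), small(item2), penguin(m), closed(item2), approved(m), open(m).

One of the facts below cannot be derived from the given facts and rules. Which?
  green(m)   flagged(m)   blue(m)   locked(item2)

Round 1 — R3, R5, R9, derive blue(m), cold(m), wooden(item2).
Round 2 — R10, R13, derive swims(m), flagged(m).
Round 3 — R7, R14, derive visible(item2), locked(item2).
Round 4 — R1, derive stale(item2).
Round 5 — R8, derive large(m).
Derived: locked(item2) (round 3), flagged(m) (round 2), blue(m) (round 1). green(m) never appears in any round.

green(m)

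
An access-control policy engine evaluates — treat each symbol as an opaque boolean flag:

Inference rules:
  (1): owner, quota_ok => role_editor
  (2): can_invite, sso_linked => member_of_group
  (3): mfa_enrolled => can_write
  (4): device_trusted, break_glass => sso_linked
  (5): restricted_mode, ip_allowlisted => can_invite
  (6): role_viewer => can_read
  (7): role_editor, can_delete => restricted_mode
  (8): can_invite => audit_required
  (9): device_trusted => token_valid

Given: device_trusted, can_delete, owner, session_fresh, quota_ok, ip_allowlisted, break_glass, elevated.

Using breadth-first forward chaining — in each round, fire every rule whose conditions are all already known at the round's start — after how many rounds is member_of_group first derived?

4

Round 1 — (1), (4), (9), derive role_editor, sso_linked, token_valid.
Round 2 — (7), derive restricted_mode.
Round 3 — (5), derive can_invite.
Round 4 — (2), (8), derive member_of_group, audit_required.
member_of_group first appears in round 4.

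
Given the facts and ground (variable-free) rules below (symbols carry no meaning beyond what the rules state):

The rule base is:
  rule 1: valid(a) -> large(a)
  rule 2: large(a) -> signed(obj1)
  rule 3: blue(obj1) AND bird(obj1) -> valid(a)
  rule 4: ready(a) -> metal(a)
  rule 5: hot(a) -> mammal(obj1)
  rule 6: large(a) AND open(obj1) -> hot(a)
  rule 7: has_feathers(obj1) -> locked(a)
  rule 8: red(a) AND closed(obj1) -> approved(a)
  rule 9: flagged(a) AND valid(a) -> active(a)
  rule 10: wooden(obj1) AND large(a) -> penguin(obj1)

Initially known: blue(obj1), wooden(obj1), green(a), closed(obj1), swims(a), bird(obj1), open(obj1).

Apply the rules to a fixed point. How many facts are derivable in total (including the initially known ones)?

Round 1 — rule 3, derive valid(a).
Round 2 — rule 1, derive large(a).
Round 3 — rule 2, rule 6, rule 10, derive signed(obj1), hot(a), penguin(obj1).
Round 4 — rule 5, derive mammal(obj1).
Closure: {bird(obj1), blue(obj1), closed(obj1), green(a), hot(a), large(a), mammal(obj1), open(obj1), penguin(obj1), signed(obj1), swims(a), valid(a), wooden(obj1)} — 13 facts.

13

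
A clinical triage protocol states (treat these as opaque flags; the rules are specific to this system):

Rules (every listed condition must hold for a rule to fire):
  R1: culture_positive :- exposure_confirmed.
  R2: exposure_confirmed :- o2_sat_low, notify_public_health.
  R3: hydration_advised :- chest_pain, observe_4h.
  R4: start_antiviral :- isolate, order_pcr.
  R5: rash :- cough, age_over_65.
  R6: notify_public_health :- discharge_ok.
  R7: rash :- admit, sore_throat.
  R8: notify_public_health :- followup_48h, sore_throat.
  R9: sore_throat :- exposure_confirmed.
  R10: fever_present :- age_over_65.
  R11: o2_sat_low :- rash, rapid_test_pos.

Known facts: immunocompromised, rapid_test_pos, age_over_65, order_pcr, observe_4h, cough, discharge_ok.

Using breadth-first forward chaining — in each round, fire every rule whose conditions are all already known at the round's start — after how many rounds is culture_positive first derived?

4

Round 1: R5 [rash :- cough, age_over_65.]; R6 [notify_public_health :- discharge_ok.]; R10 [fever_present :- age_over_65.]. New: rash, notify_public_health, fever_present.
Round 2: R11 [o2_sat_low :- rash, rapid_test_pos.]. New: o2_sat_low.
Round 3: R2 [exposure_confirmed :- o2_sat_low, notify_public_health.]. New: exposure_confirmed.
Round 4: R1 [culture_positive :- exposure_confirmed.]; R9 [sore_throat :- exposure_confirmed.]. New: culture_positive, sore_throat.
culture_positive first appears in round 4.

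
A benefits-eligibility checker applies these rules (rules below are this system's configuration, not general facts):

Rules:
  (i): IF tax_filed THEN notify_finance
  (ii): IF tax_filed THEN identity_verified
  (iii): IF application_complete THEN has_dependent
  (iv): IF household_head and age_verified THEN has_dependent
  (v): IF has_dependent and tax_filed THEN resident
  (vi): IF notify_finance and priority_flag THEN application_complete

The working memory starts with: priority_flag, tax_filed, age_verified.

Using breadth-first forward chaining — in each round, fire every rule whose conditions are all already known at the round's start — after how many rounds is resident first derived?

Round 1: (i) [IF tax_filed THEN notify_finance]; (ii) [IF tax_filed THEN identity_verified]. New: notify_finance, identity_verified.
Round 2: (vi) [IF notify_finance and priority_flag THEN application_complete]. New: application_complete.
Round 3: (iii) [IF application_complete THEN has_dependent]. New: has_dependent.
Round 4: (v) [IF has_dependent and tax_filed THEN resident]. New: resident.
resident first appears in round 4.

4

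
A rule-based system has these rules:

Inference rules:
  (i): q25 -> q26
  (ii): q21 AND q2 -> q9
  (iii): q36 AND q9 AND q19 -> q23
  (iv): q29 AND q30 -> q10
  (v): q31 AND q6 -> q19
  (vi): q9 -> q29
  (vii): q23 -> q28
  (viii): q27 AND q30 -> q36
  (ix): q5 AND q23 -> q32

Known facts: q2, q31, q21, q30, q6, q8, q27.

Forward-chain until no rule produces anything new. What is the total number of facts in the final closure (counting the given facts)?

[1] (ii) [q21 AND q2 -> q9]; (v) [q31 AND q6 -> q19]; (viii) [q27 AND q30 -> q36]. ⇒ new: q9, q19, q36.
[2] (iii) [q36 AND q9 AND q19 -> q23]; (vi) [q9 -> q29]. ⇒ new: q23, q29.
[3] (iv) [q29 AND q30 -> q10]; (vii) [q23 -> q28]. ⇒ new: q10, q28.
Closure: {q10, q19, q2, q21, q23, q27, q28, q29, q30, q31, q36, q6, q8, q9} — 14 facts.

14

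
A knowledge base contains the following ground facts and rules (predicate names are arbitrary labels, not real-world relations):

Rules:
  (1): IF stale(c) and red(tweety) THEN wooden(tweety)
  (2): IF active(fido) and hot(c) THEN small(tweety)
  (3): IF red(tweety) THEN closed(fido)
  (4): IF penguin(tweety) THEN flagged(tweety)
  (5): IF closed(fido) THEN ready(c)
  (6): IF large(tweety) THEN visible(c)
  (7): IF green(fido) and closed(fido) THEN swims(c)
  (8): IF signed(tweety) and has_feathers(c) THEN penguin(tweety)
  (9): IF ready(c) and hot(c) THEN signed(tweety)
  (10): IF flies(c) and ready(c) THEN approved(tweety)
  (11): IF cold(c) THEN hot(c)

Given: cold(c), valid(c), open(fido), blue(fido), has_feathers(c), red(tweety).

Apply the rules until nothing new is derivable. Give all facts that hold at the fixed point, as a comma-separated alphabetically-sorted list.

[1] (3) [IF red(tweety) THEN closed(fido)]; (11) [IF cold(c) THEN hot(c)]. ⇒ new: closed(fido), hot(c).
[2] (5) [IF closed(fido) THEN ready(c)]. ⇒ new: ready(c).
[3] (9) [IF ready(c) and hot(c) THEN signed(tweety)]. ⇒ new: signed(tweety).
[4] (8) [IF signed(tweety) and has_feathers(c) THEN penguin(tweety)]. ⇒ new: penguin(tweety).
[5] (4) [IF penguin(tweety) THEN flagged(tweety)]. ⇒ new: flagged(tweety).

blue(fido), closed(fido), cold(c), flagged(tweety), has_feathers(c), hot(c), open(fido), penguin(tweety), ready(c), red(tweety), signed(tweety), valid(c)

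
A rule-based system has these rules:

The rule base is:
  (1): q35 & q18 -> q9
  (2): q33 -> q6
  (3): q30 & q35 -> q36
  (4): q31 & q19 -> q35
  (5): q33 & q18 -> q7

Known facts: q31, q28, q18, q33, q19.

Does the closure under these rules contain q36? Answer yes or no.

Round 1: (2) [q33 -> q6]; (4) [q31 & q19 -> q35]; (5) [q33 & q18 -> q7]. New: q6, q35, q7.
Round 2: (1) [q35 & q18 -> q9]. New: q9.
Fixed point reached. q36 is concluded only by (3); (3) needs q30 (never derived).

no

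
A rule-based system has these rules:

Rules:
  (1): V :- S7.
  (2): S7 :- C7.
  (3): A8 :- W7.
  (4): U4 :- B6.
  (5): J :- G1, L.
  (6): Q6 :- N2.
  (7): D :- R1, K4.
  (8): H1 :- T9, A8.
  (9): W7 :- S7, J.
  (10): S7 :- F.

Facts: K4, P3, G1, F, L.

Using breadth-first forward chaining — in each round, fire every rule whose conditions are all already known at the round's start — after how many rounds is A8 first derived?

Round 1 fires (5), (10), giving J, S7.
Round 2 fires (1), (9), giving V, W7.
Round 3 fires (3), giving A8.
A8 first appears in round 3.

3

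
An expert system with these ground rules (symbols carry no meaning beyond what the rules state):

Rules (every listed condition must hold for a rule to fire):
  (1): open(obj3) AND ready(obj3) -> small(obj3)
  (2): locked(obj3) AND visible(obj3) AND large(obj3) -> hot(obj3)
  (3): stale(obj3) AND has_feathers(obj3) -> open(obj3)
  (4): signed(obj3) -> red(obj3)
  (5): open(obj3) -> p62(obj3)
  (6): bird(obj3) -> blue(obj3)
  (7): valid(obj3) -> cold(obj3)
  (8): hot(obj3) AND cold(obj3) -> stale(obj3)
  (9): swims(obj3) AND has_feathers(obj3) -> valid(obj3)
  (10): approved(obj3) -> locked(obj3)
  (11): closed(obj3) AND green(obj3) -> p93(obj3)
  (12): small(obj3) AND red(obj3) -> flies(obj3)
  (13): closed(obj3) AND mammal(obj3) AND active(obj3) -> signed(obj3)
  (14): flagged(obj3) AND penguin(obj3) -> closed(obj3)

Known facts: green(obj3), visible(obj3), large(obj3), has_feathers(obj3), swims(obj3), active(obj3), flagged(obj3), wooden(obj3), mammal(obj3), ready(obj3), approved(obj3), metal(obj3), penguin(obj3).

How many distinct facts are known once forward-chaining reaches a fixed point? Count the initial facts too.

26

[1] (9) [swims(obj3) AND has_feathers(obj3) -> valid(obj3)]; (10) [approved(obj3) -> locked(obj3)]; (14) [flagged(obj3) AND penguin(obj3) -> closed(obj3)]. ⇒ new: valid(obj3), locked(obj3), closed(obj3).
[2] (2) [locked(obj3) AND visible(obj3) AND large(obj3) -> hot(obj3)]; (7) [valid(obj3) -> cold(obj3)]; (11) [closed(obj3) AND green(obj3) -> p93(obj3)]; (13) [closed(obj3) AND mammal(obj3) AND active(obj3) -> signed(obj3)]. ⇒ new: hot(obj3), cold(obj3), p93(obj3), signed(obj3).
[3] (4) [signed(obj3) -> red(obj3)]; (8) [hot(obj3) AND cold(obj3) -> stale(obj3)]. ⇒ new: red(obj3), stale(obj3).
[4] (3) [stale(obj3) AND has_feathers(obj3) -> open(obj3)]. ⇒ new: open(obj3).
[5] (1) [open(obj3) AND ready(obj3) -> small(obj3)]; (5) [open(obj3) -> p62(obj3)]. ⇒ new: small(obj3), p62(obj3).
[6] (12) [small(obj3) AND red(obj3) -> flies(obj3)]. ⇒ new: flies(obj3).
Closure: {active(obj3), approved(obj3), closed(obj3), cold(obj3), flagged(obj3), flies(obj3), green(obj3), has_feathers(obj3), hot(obj3), large(obj3), locked(obj3), mammal(obj3), metal(obj3), open(obj3), p62(obj3), p93(obj3), penguin(obj3), ready(obj3), red(obj3), signed(obj3), small(obj3), stale(obj3), swims(obj3), valid(obj3), visible(obj3), wooden(obj3)} — 26 facts.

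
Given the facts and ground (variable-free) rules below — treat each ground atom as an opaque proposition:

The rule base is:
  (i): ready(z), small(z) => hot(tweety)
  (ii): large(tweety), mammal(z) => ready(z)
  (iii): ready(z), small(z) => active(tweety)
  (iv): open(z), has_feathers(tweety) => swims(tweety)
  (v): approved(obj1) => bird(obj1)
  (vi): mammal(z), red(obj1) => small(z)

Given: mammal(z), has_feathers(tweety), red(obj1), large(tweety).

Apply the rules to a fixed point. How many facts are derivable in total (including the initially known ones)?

[1] (ii) [large(tweety), mammal(z) => ready(z)]; (vi) [mammal(z), red(obj1) => small(z)]. ⇒ new: ready(z), small(z).
[2] (i) [ready(z), small(z) => hot(tweety)]; (iii) [ready(z), small(z) => active(tweety)]. ⇒ new: hot(tweety), active(tweety).
Closure: {active(tweety), has_feathers(tweety), hot(tweety), large(tweety), mammal(z), ready(z), red(obj1), small(z)} — 8 facts.

8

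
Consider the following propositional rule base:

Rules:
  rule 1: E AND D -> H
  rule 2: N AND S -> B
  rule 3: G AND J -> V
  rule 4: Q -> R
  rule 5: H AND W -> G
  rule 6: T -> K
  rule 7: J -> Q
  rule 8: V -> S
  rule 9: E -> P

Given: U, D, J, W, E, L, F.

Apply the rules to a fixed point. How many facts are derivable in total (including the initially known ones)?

[1] rule 1 [E AND D -> H]; rule 7 [J -> Q]; rule 9 [E -> P]. ⇒ new: H, Q, P.
[2] rule 4 [Q -> R]; rule 5 [H AND W -> G]. ⇒ new: R, G.
[3] rule 3 [G AND J -> V]. ⇒ new: V.
[4] rule 8 [V -> S]. ⇒ new: S.
Closure: {D, E, F, G, H, J, L, P, Q, R, S, U, V, W} — 14 facts.

14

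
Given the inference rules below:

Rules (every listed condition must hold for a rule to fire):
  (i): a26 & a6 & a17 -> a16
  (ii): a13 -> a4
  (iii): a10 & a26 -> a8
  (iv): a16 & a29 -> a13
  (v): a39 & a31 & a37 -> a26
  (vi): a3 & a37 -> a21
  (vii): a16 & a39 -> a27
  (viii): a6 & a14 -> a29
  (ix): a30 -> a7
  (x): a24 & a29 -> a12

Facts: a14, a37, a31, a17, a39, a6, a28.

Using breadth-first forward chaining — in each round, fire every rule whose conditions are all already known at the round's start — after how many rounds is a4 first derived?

4

Round 1: (v) [a39 & a31 & a37 -> a26]; (viii) [a6 & a14 -> a29]. New: a26, a29.
Round 2: (i) [a26 & a6 & a17 -> a16]. New: a16.
Round 3: (iv) [a16 & a29 -> a13]; (vii) [a16 & a39 -> a27]. New: a13, a27.
Round 4: (ii) [a13 -> a4]. New: a4.
a4 first appears in round 4.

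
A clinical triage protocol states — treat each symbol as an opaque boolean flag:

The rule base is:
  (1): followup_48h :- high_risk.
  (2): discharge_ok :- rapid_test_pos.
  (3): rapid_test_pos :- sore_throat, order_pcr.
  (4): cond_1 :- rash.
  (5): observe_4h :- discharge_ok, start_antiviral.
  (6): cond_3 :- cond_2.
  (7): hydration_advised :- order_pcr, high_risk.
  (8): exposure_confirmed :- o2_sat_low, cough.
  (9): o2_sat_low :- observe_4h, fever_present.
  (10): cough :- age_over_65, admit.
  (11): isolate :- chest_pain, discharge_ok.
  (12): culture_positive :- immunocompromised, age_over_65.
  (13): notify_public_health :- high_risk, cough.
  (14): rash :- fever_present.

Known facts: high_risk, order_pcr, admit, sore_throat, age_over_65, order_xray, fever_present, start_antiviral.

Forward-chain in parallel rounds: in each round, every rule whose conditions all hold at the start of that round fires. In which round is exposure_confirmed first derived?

Round 1 fires (1), (3), (7), (10), (14), giving followup_48h, rapid_test_pos, hydration_advised, cough, rash.
Round 2 fires (2), (4), (13), giving discharge_ok, cond_1, notify_public_health.
Round 3 fires (5), giving observe_4h.
Round 4 fires (9), giving o2_sat_low.
Round 5 fires (8), giving exposure_confirmed.
exposure_confirmed first appears in round 5.

5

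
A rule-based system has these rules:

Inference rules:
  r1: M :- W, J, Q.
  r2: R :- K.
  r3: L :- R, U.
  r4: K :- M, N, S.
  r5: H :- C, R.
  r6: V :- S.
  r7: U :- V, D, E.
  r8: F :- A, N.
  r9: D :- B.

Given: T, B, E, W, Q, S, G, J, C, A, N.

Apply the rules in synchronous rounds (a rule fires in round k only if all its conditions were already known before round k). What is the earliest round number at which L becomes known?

Round 1: r1 [M :- W, J, Q.]; r6 [V :- S.]; r8 [F :- A, N.]; r9 [D :- B.]. Adds M, V, F, D.
Round 2: r4 [K :- M, N, S.]; r7 [U :- V, D, E.]. Adds K, U.
Round 3: r2 [R :- K.]. Adds R.
Round 4: r3 [L :- R, U.]; r5 [H :- C, R.]. Adds L, H.
L first appears in round 4.

4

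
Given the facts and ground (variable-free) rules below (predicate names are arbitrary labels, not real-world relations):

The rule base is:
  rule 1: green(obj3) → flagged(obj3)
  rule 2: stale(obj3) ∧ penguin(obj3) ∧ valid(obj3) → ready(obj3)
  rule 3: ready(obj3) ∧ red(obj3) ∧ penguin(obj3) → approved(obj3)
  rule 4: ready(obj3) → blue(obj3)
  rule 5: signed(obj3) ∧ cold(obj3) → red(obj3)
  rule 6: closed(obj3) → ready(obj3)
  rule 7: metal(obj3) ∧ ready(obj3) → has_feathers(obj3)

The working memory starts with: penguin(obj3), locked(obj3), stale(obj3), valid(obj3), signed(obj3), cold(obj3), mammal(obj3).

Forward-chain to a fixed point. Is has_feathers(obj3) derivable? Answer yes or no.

Round 1: rule 2 [stale(obj3) ∧ penguin(obj3) ∧ valid(obj3) → ready(obj3)]; rule 5 [signed(obj3) ∧ cold(obj3) → red(obj3)]. Adds ready(obj3), red(obj3).
Round 2: rule 3 [ready(obj3) ∧ red(obj3) ∧ penguin(obj3) → approved(obj3)]; rule 4 [ready(obj3) → blue(obj3)]. Adds approved(obj3), blue(obj3).
Fixed point reached. has_feathers(obj3) is concluded only by rule 7; rule 7 needs metal(obj3) (never derived).

no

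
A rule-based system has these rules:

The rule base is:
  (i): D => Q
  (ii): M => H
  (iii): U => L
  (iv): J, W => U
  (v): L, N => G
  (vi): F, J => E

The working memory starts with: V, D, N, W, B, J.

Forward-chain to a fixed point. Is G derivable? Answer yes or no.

Round 1: (i) [D => Q]; (iv) [J, W => U]. New: Q, U.
Round 2: (iii) [U => L]. New: L.
Round 3: (v) [L, N => G]. New: G.
G appears in round 3, so it is derivable.

yes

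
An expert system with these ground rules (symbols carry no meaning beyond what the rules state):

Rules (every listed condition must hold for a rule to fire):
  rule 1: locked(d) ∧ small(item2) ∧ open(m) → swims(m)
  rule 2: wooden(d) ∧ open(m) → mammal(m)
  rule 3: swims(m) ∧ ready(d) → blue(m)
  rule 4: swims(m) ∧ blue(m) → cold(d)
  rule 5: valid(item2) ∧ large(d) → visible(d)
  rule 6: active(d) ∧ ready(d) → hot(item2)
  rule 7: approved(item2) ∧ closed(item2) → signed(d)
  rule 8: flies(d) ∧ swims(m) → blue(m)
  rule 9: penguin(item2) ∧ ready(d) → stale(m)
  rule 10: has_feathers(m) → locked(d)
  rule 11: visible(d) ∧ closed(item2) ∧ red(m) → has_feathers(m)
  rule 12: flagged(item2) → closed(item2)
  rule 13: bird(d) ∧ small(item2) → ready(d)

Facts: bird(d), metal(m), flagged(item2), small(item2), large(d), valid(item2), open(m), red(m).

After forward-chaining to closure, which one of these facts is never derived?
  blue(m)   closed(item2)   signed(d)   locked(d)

signed(d)

[1] rule 5 [valid(item2) ∧ large(d) → visible(d)]; rule 12 [flagged(item2) → closed(item2)]; rule 13 [bird(d) ∧ small(item2) → ready(d)]. ⇒ new: visible(d), closed(item2), ready(d).
[2] rule 11 [visible(d) ∧ closed(item2) ∧ red(m) → has_feathers(m)]. ⇒ new: has_feathers(m).
[3] rule 10 [has_feathers(m) → locked(d)]. ⇒ new: locked(d).
[4] rule 1 [locked(d) ∧ small(item2) ∧ open(m) → swims(m)]. ⇒ new: swims(m).
[5] rule 3 [swims(m) ∧ ready(d) → blue(m)]. ⇒ new: blue(m).
[6] rule 4 [swims(m) ∧ blue(m) → cold(d)]. ⇒ new: cold(d).
Derived: locked(d) (round 3), closed(item2) (round 1), blue(m) (round 5). signed(d) never appears in any round.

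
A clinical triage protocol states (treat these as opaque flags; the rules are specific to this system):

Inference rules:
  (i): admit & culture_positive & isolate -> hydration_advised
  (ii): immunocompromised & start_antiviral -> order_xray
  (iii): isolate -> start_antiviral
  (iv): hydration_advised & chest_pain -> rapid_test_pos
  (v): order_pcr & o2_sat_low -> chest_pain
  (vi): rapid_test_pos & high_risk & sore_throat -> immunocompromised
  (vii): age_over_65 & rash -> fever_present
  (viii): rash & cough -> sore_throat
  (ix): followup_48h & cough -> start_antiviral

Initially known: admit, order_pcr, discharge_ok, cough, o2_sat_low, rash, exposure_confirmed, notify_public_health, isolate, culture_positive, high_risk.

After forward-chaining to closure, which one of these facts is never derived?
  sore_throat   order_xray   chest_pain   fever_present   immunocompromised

Round 1: (i) [admit & culture_positive & isolate -> hydration_advised]; (iii) [isolate -> start_antiviral]; (v) [order_pcr & o2_sat_low -> chest_pain]; (viii) [rash & cough -> sore_throat]. New: hydration_advised, start_antiviral, chest_pain, sore_throat.
Round 2: (iv) [hydration_advised & chest_pain -> rapid_test_pos]. New: rapid_test_pos.
Round 3: (vi) [rapid_test_pos & high_risk & sore_throat -> immunocompromised]. New: immunocompromised.
Round 4: (ii) [immunocompromised & start_antiviral -> order_xray]. New: order_xray.
Derived: chest_pain (round 1), immunocompromised (round 3), sore_throat (round 1), order_xray (round 4). fever_present never appears in any round.

fever_present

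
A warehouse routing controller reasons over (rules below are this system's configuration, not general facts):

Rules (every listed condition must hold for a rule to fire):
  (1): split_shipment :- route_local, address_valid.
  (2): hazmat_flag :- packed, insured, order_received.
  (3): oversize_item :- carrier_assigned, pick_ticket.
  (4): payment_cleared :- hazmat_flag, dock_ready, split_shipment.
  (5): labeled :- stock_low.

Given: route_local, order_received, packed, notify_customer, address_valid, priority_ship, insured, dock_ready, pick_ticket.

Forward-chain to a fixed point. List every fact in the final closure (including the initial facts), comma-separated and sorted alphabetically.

Round 1 — (1), (2), derive split_shipment, hazmat_flag.
Round 2 — (4), derive payment_cleared.

address_valid, dock_ready, hazmat_flag, insured, notify_customer, order_received, packed, payment_cleared, pick_ticket, priority_ship, route_local, split_shipment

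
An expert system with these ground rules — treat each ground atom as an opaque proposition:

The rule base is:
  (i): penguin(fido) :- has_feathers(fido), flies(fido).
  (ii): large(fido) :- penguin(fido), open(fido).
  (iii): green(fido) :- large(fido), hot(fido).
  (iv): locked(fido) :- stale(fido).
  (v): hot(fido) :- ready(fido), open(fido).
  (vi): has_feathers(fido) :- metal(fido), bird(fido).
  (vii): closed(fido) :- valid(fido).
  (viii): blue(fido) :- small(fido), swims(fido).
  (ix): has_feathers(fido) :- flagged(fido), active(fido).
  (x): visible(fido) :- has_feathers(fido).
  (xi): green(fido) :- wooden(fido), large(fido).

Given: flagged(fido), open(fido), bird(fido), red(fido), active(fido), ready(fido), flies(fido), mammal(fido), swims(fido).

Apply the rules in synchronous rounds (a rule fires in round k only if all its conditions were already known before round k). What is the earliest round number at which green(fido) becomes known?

4

Round 1 — (v), (ix), derive hot(fido), has_feathers(fido).
Round 2 — (i), (x), derive penguin(fido), visible(fido).
Round 3 — (ii), derive large(fido).
Round 4 — (iii), derive green(fido).
green(fido) first appears in round 4.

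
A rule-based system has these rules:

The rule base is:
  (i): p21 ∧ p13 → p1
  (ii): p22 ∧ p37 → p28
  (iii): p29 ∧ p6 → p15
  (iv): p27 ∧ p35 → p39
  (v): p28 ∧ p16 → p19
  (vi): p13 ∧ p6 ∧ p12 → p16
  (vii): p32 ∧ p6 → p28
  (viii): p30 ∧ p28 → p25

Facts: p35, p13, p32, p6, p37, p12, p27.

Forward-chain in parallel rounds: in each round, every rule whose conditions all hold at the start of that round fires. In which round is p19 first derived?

Round 1 fires (iv), (vi), (vii), giving p39, p16, p28.
Round 2 fires (v), giving p19.
p19 first appears in round 2.

2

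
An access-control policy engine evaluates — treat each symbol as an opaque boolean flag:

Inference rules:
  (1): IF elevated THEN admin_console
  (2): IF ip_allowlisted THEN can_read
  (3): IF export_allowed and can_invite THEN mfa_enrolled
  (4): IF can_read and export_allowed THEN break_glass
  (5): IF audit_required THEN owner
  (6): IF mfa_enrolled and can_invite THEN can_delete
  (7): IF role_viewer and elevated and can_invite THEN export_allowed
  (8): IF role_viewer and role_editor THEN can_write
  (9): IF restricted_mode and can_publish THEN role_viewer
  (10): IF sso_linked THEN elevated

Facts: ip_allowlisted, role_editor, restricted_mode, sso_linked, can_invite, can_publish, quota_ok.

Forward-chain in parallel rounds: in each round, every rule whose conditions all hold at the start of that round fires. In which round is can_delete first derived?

4

Round 1 fires (2), (9), (10), giving can_read, role_viewer, elevated.
Round 2 fires (1), (7), (8), giving admin_console, export_allowed, can_write.
Round 3 fires (3), (4), giving mfa_enrolled, break_glass.
Round 4 fires (6), giving can_delete.
can_delete first appears in round 4.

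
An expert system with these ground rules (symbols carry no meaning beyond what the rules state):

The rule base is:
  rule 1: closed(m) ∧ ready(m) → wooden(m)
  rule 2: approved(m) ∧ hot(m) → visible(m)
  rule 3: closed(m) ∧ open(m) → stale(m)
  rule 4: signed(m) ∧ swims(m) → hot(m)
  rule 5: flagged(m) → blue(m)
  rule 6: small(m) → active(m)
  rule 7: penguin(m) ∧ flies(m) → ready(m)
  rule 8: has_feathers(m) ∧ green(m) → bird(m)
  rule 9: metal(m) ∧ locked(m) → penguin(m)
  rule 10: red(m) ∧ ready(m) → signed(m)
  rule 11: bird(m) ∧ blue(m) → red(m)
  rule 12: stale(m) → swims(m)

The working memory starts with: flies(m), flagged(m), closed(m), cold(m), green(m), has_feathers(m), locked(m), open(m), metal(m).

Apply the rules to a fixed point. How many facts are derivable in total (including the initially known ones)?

19

[1] rule 3 [closed(m) ∧ open(m) → stale(m)]; rule 5 [flagged(m) → blue(m)]; rule 8 [has_feathers(m) ∧ green(m) → bird(m)]; rule 9 [metal(m) ∧ locked(m) → penguin(m)]. ⇒ new: stale(m), blue(m), bird(m), penguin(m).
[2] rule 7 [penguin(m) ∧ flies(m) → ready(m)]; rule 11 [bird(m) ∧ blue(m) → red(m)]; rule 12 [stale(m) → swims(m)]. ⇒ new: ready(m), red(m), swims(m).
[3] rule 1 [closed(m) ∧ ready(m) → wooden(m)]; rule 10 [red(m) ∧ ready(m) → signed(m)]. ⇒ new: wooden(m), signed(m).
[4] rule 4 [signed(m) ∧ swims(m) → hot(m)]. ⇒ new: hot(m).
Closure: {bird(m), blue(m), closed(m), cold(m), flagged(m), flies(m), green(m), has_feathers(m), hot(m), locked(m), metal(m), open(m), penguin(m), ready(m), red(m), signed(m), stale(m), swims(m), wooden(m)} — 19 facts.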